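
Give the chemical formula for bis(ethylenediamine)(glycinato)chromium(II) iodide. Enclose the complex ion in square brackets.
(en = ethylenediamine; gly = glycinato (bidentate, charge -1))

Ligands: 2 ethylenediamine (en, neutral), 1 glycinato (gly, -1). Ligand charge sum = -1.
With Cr in oxidation state +2, the complex ion is [Cr...]^1+.
Charge balance with iodide (-1) requires 1 complex ion per 1 iodide.

[Cr(en)2(gly)]I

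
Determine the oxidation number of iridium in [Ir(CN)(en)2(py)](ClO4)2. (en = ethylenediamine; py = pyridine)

+3

2 perchlorate outside the brackets (-1 each) → the complex ion is 2+.
Ligand charges: 2×en neutral; 1×py neutral; 1×CN = -1; sum -1.
Ir + (-1) = 2+ ⇒ Ir is +3.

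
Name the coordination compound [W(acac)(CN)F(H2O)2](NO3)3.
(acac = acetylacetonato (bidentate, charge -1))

The 3 nitrate counter-ions carry a total charge of -3, so each complex ion is 3+.
Ligand charges: 1×fluoro (-1 each), 1×cyano (-1 each), 2×aqua (neutral), 1×acetylacetonato (-1 each); total -3. So W + (-3) = 3+, giving W = +6.
Ligands are named alphabetically: acetylacetonato before aqua before cyano before fluoro.

(acetylacetonato)diaquacyanofluorotungsten(VI) nitrate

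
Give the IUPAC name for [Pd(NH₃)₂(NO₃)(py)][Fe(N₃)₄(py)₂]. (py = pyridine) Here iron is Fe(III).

Both ions are complex: the cation is named first with the plain metal name, the anion second with the -ate form; each ion's ligands are alphabetised independently.
Fe is given as +3; the anion's ligand charges sum to -4, so the complex anion is 1−.
A 1:1 salt means the cation carries the equal and opposite charge, 1+.
Cation: ligand charges sum to -1; for the ion to be 1+, Pd = +2.

diamminenitrato(pyridine)palladium(II) tetraazidobis(pyridine)ferrate(III)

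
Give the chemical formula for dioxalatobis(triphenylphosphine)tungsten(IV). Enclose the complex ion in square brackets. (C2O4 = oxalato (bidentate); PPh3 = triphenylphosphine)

Ligands: 2 oxalato (C2O4, -2), 2 triphenylphosphine (PPh3, neutral). Ligand charge sum = -4.
With W in oxidation state +4, the complex ion is [W...].

[W(C2O4)2(PPh3)2]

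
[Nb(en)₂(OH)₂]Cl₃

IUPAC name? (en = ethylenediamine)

bis(ethylenediamine)dihydroxoniobium(V) chloride

The 3 chloride counter-ions carry a total charge of -3, so each complex ion is 3+.
Ligand charges: 2×ethylenediamine (neutral), 2×hydroxo (-1 each); total -2. So Nb + (-2) = 3+, giving Nb = +5.
Ligands are named alphabetically: ethylenediamine before hydroxo.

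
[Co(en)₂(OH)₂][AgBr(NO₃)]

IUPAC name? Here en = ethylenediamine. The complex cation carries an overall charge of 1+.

Both ions are complex: the cation is named first with the plain metal name, the anion second with the -ate form; each ion's ligands are alphabetised independently.
The complex cation is given as 1+; its ligand charges sum to -2, so Co = +3.
A 1:1 salt means the anion carries the equal and opposite charge, 1−.
Anion: ligand charges sum to -2; for the ion to be 1−, Ag = +1.

bis(ethylenediamine)dihydroxocobalt(III) bromonitratoargentate(I)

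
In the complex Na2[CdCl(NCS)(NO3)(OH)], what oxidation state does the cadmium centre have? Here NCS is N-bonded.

2 sodium outside the brackets (+1 each) → the complex ion is 2−.
Ligand charges: 1×OH = -1; 1×NCS = -1; 1×Cl = -1; 1×NO3 = -1; sum -4.
Cd + (-4) = 2− ⇒ Cd is +2.

+2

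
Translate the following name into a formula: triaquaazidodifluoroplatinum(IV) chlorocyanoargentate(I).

[PtF2(H2O)3(N3)][AgCl(CN)]

Cation [Pt…]: ligand charges -3, Pt(IV) ⇒ ion charge 1+.
Anion [Ag…]: ligand charges -2, Ag(I) ⇒ ion charge 1−.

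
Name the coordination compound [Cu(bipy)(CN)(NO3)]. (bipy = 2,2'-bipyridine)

There is no counter-ion, so the complex is neutral overall.
Ligand charges: 1×cyano (-1 each), 1×2,2'-bipyridine (neutral), 1×nitrato (-1 each); total -2. So Cu + (-2) = 0, giving Cu = +2.
Ligands are named alphabetically: bipyridine before cyano before nitrato.

(2,2'-bipyridine)cyanonitratocopper(II)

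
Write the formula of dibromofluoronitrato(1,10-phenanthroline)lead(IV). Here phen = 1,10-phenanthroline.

[PbBr2F(NO3)(phen)]

Ligands: 1 1,10-phenanthroline (phen, neutral), 2 bromo (Br, -1), 1 fluoro (F, -1), 1 nitrato (NO3, -1). Ligand charge sum = -4.
With Pb in oxidation state +4, the complex ion is [Pb...].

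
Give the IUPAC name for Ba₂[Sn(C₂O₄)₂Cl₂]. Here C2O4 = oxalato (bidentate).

barium dichlorodioxalatostannate(II)

The 2 barium counter-ions carry a total charge of +4, so each complex ion is 4−.
Ligand charges: 2×chloro (-1 each), 2×oxalato (-2 each); total -6. So Sn + (-6) = 4−, giving Sn = +2.
Ligands are named alphabetically: chloro before oxalato.
The complex ion is anionic, so tin takes the -ate form stannate(II).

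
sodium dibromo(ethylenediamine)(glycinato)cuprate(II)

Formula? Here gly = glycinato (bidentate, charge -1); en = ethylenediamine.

Ligands: 2 bromo (Br, -1), 1 glycinato (gly, -1), 1 ethylenediamine (en, neutral). Ligand charge sum = -3.
Charge balance with sodium (+1) requires 1 complex ion per 1 sodium.

Na[CuBr2(en)(gly)]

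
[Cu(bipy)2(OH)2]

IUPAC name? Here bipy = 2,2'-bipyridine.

There is no counter-ion, so the complex is neutral overall.
Ligand charges: 2×hydroxo (-1 each), 2×2,2'-bipyridine (neutral); total -2. So Cu + (-2) = 0, giving Cu = +2.
Ligands are named alphabetically: bipyridine before hydroxo.

bis(2,2'-bipyridine)dihydroxocopper(II)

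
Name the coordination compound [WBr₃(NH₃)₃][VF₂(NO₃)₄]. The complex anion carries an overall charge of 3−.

triamminetribromotungsten(VI) difluorotetranitratovanadate(III)

Both ions are complex: the cation is named first with the plain metal name, the anion second with the -ate form; each ion's ligands are alphabetised independently.
The complex anion is given as 3−; its ligand charges sum to -6, so V = +3.
A 1:1 salt means the cation carries the equal and opposite charge, 3+.
Cation: ligand charges sum to -3; for the ion to be 3+, W = +6.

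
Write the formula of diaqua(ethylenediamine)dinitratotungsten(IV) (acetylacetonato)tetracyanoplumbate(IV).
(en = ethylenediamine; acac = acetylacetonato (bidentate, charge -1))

[W(en)(H2O)2(NO3)2][Pb(acac)(CN)4]2

Cation [W…]: ligand charges -2, W(IV) ⇒ ion charge 2+.
Anion [Pb…]: ligand charges -5, Pb(IV) ⇒ ion charge 1−.
One 2+ cation requires 2 of the 1− anion.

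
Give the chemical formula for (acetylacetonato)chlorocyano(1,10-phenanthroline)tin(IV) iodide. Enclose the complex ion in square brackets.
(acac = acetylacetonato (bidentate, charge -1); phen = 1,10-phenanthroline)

[Sn(acac)Cl(CN)(phen)]I

Ligands: 1 acetylacetonato (acac, -1), 1 1,10-phenanthroline (phen, neutral), 1 chloro (Cl, -1), 1 cyano (CN, -1). Ligand charge sum = -3.
With Sn in oxidation state +4, the complex ion is [Sn...]^1+.
Charge balance with iodide (-1) requires 1 complex ion per 1 iodide.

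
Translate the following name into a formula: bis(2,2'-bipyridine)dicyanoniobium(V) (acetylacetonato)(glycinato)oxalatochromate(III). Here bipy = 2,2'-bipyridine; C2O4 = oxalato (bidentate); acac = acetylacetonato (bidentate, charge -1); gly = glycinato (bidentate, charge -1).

Cation [Nb…]: ligand charges -2, Nb(V) ⇒ ion charge 3+.
Anion [Cr…]: ligand charges -4, Cr(III) ⇒ ion charge 1−.
One 3+ cation requires 3 of the 1− anion.

[Nb(bipy)2(CN)2][Cr(acac)(C2O4)(gly)]3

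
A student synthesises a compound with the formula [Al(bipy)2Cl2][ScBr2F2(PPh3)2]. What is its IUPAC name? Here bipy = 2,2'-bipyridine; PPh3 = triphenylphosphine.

bis(2,2'-bipyridine)dichloroaluminium(III) dibromodifluorobis(triphenylphosphine)scandate(III)

Both ions are complex: the cation is named first with the plain metal name, the anion second with the -ate form; each ion's ligands are alphabetised independently.
Scandium is always +3 in its complexes; the anion's ligand charges sum to -4, so the complex anion is 1−.
A 1:1 salt means the cation carries the equal and opposite charge, 1+.
Cation: ligand charges sum to -2; for the ion to be 1+, Al = +3.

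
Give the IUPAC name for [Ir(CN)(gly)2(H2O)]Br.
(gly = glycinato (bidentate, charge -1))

The 1 bromide counter-ion carries a total charge of -1, so each complex ion is 1+.
Ligand charges: 2×glycinato (-1 each), 1×aqua (neutral), 1×cyano (-1 each); total -3. So Ir + (-3) = 1+, giving Ir = +4.
Ligands are named alphabetically: aqua before cyano before glycinato.

aquacyanobis(glycinato)iridium(IV) bromide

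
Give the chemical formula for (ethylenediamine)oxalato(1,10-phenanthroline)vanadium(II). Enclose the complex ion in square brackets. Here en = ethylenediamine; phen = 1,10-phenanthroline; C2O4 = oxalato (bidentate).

Ligands: 1 ethylenediamine (en, neutral), 1 1,10-phenanthroline (phen, neutral), 1 oxalato (C2O4, -2). Ligand charge sum = -2.
With V in oxidation state +2, the complex ion is [V...].

[V(C2O4)(en)(phen)]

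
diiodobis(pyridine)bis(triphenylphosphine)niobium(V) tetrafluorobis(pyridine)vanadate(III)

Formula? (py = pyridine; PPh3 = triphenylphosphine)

Cation [Nb…]: ligand charges -2, Nb(V) ⇒ ion charge 3+.
Anion [V…]: ligand charges -4, V(III) ⇒ ion charge 1−.
One 3+ cation requires 3 of the 1− anion.

[NbI2(PPh3)2(py)2][VF4(py)2]3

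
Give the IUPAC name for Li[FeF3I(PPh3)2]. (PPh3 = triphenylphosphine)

lithium trifluoroiodobis(triphenylphosphine)ferrate(III)

The 1 lithium counter-ion carries a total charge of +1, so each complex ion is 1−.
Ligand charges: 1×iodo (-1 each), 2×triphenylphosphine (neutral), 3×fluoro (-1 each); total -4. So Fe + (-4) = 1−, giving Fe = +3.
The complex ion is anionic, so iron takes the -ate form ferrate(III).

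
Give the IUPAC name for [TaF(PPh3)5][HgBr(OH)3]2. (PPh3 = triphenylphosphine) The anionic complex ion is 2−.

fluoropentakis(triphenylphosphine)tantalum(V) bromotrihydroxomercurate(II)

The complex anion is given as 2−; its ligand charges sum to -4, so Hg = +2.
With 2 anions per cation, the cation must be 2×2 = 4+.
Cation: ligand charges sum to -1; for the ion to be 4+, Ta = +5.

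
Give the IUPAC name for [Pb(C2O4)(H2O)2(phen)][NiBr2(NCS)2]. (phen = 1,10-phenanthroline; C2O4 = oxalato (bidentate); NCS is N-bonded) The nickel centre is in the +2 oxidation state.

Ni is given as +2; the anion's ligand charges sum to -4, so the complex anion is 2−.
A 1:1 salt means the cation carries the equal and opposite charge, 2+.
Cation: ligand charges sum to -2; for the ion to be 2+, Pb = +4.

diaquaoxalato(1,10-phenanthroline)lead(IV) dibromodiisothiocyanatonickelate(II)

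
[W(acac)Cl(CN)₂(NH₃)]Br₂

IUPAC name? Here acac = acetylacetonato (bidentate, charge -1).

The 2 bromide counter-ions carry a total charge of -2, so each complex ion is 2+.
Ligand charges: 1×acetylacetonato (-1 each), 1×chloro (-1 each), 2×cyano (-1 each), 1×ammine (neutral); total -4. So W + (-4) = 2+, giving W = +6.
Ligands are named alphabetically: acetylacetonato before ammine before chloro before cyano.

(acetylacetonato)amminechlorodicyanotungsten(VI) bromide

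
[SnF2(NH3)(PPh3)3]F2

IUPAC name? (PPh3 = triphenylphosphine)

The 2 fluoride counter-ions carry a total charge of -2, so each complex ion is 2+.
Ligand charges: 3×triphenylphosphine (neutral), 2×fluoro (-1 each), 1×ammine (neutral); total -2. So Sn + (-2) = 2+, giving Sn = +4.
Ligands are named alphabetically: ammine before fluoro before triphenylphosphine.

amminedifluorotris(triphenylphosphine)tin(IV) fluoride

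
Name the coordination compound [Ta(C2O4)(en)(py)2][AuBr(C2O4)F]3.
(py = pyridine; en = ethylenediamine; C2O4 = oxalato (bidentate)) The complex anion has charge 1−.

The complex anion is given as 1−; its ligand charges sum to -4, so Au = +3.
With 3 anions per cation, the cation must be 3×1 = 3+.
Cation: ligand charges sum to -2; for the ion to be 3+, Ta = +5.

(ethylenediamine)oxalatobis(pyridine)tantalum(V) bromofluorooxalatoaurate(III)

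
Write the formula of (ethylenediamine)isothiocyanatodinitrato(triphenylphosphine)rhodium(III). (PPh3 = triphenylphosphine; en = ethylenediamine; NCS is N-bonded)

Ligands: 1 triphenylphosphine (PPh3, neutral), 1 ethylenediamine (en, neutral), 1 isothiocyanato (NCS, -1), 2 nitrato (NO3, -1). Ligand charge sum = -3.
With Rh in oxidation state +3, the complex ion is [Rh...].

[Rh(en)(NCS)(NO3)2(PPh3)]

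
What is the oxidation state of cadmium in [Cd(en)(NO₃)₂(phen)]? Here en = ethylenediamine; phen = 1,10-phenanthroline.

+2

No counter-ion: the bracketed complex is neutral.
Ligand charges: 1×en neutral; 1×phen neutral; 2×NO3 = -2; sum -2.
Cd + (-2) = 0 ⇒ Cd is +2.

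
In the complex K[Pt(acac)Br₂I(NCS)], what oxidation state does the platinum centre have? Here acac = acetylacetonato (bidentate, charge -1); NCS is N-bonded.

1 potassium outside the brackets (+1 each) → the complex ion is 1−.
Ligand charges: 1×acac = -1; 1×I = -1; 2×Br = -2; 1×NCS = -1; sum -5.
Pt + (-5) = 1− ⇒ Pt is +4.

+4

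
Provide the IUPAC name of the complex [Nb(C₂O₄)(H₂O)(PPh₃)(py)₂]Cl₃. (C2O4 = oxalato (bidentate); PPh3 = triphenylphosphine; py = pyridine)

The 3 chloride counter-ions carry a total charge of -3, so each complex ion is 3+.
Ligand charges: 1×oxalato (-2 each), 1×triphenylphosphine (neutral), 2×pyridine (neutral), 1×aqua (neutral); total -2. So Nb + (-2) = 3+, giving Nb = +5.
Ligands are named alphabetically: aqua before oxalato before pyridine before triphenylphosphine.

aquaoxalatobis(pyridine)(triphenylphosphine)niobium(V) chloride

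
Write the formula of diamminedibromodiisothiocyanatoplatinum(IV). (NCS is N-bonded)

[PtBr2(NCS)2(NH3)2]

Ligands: 2 bromo (Br, -1), 2 ammine (NH3, neutral), 2 isothiocyanato (NCS, -1). Ligand charge sum = -4.
With Pt in oxidation state +4, the complex ion is [Pt...].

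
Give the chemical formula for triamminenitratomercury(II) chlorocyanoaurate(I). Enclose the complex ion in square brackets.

Cation [Hg…]: ligand charges -1, Hg(II) ⇒ ion charge 1+.
Anion [Au…]: ligand charges -2, Au(I) ⇒ ion charge 1−.
One 1+ cation balances one 1− anion.

[Hg(NH3)3(NO3)][AuCl(CN)]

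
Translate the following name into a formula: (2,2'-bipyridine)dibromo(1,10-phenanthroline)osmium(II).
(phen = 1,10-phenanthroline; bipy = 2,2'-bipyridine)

Ligands: 1 1,10-phenanthroline (phen, neutral), 1 2,2'-bipyridine (bipy, neutral), 2 bromo (Br, -1). Ligand charge sum = -2.
With Os in oxidation state +2, the complex ion is [Os...].

[Os(bipy)Br2(phen)]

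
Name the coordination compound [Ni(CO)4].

tetracarbonylnickel(0)

There is no counter-ion, so the complex is neutral overall.
Ligand charges: 4×carbonyl (neutral); total 0. So Ni + (0) = 0, giving Ni = 0.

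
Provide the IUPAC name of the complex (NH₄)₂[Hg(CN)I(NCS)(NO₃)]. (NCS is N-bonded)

The 2 ammonium counter-ions carry a total charge of +2, so each complex ion is 2−.
Ligand charges: 1×iodo (-1 each), 1×cyano (-1 each), 1×isothiocyanato (-1 each), 1×nitrato (-1 each); total -4. So Hg + (-4) = 2−, giving Hg = +2.
Ligands are named alphabetically: cyano before iodo before isothiocyanato before nitrato.
The complex ion is anionic, so mercury takes the -ate form mercurate(II).

ammonium cyanoiodoisothiocyanatonitratomercurate(II)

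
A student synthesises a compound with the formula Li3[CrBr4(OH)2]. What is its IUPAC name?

The 3 lithium counter-ions carry a total charge of +3, so each complex ion is 3−.
Ligand charges: 4×bromo (-1 each), 2×hydroxo (-1 each); total -6. So Cr + (-6) = 3−, giving Cr = +3.
Ligands are named alphabetically: bromo before hydroxo.
The complex ion is anionic, so chromium takes the -ate form chromate(III).

lithium tetrabromodihydroxochromate(III)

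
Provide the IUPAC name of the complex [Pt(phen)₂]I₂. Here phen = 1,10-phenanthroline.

The 2 iodide counter-ions carry a total charge of -2, so each complex ion is 2+.
Ligand charges: 2×1,10-phenanthroline (neutral); total 0. So Pt + (0) = 2+, giving Pt = +2.

bis(1,10-phenanthroline)platinum(II) iodide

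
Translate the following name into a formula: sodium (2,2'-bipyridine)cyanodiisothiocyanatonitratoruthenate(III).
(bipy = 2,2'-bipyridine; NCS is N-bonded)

Na[Ru(bipy)(CN)(NCS)2(NO3)]

Ligands: 1 nitrato (NO3, -1), 1 2,2'-bipyridine (bipy, neutral), 1 cyano (CN, -1), 2 isothiocyanato (NCS, -1). Ligand charge sum = -4.
With Ru in oxidation state +3, the complex ion is [Ru...]^1−.
Charge balance with sodium (+1) requires 1 complex ion per 1 sodium.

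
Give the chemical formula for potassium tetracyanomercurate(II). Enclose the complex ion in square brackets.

Ligands: 4 cyano (CN, -1). Ligand charge sum = -4.
With Hg in oxidation state +2, the complex ion is [Hg...]^2−.
Charge balance with potassium (+1) requires 1 complex ion per 2 potassium.

K2[Hg(CN)4]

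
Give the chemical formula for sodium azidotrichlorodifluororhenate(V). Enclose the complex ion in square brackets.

Ligands: 2 fluoro (F, -1), 1 azido (N3, -1), 3 chloro (Cl, -1). Ligand charge sum = -6.
Charge balance with sodium (+1) requires 1 complex ion per 1 sodium.

Na[ReCl3F2(N3)]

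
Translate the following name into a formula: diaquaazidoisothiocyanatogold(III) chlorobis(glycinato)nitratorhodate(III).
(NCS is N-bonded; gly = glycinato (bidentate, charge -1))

Cation [Au…]: ligand charges -2, Au(III) ⇒ ion charge 1+.
Anion [Rh…]: ligand charges -4, Rh(III) ⇒ ion charge 1−.
One 1+ cation balances one 1− anion.

[Au(H2O)2(N3)(NCS)][RhCl(gly)2(NO3)]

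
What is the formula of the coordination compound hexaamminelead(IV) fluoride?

[Pb(NH3)6]F4

Ligands: 6 ammine (NH3, neutral). Ligand charge sum = 0.
With Pb in oxidation state +4, the complex ion is [Pb...]^4+.
Charge balance with fluoride (-1) requires 1 complex ion per 4 fluoride.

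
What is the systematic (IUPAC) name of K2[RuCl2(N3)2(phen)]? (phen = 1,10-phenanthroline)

potassium diazidodichloro(1,10-phenanthroline)ruthenate(II)

The 2 potassium counter-ions carry a total charge of +2, so each complex ion is 2−.
Ligand charges: 2×azido (-1 each), 1×1,10-phenanthroline (neutral), 2×chloro (-1 each); total -4. So Ru + (-4) = 2−, giving Ru = +2.
Ligands are named alphabetically: azido before chloro before phenanthroline.
The complex ion is anionic, so ruthenium takes the -ate form ruthenate(II).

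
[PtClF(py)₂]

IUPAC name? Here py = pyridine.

There is no counter-ion, so the complex is neutral overall.
Ligand charges: 2×pyridine (neutral), 1×fluoro (-1 each), 1×chloro (-1 each); total -2. So Pt + (-2) = 0, giving Pt = +2.
Ligands are named alphabetically: chloro before fluoro before pyridine.

chlorofluorobis(pyridine)platinum(II)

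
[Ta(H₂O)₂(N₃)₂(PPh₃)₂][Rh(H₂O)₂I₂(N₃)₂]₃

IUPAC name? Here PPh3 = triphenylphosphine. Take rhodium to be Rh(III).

Both ions are complex: the cation is named first with the plain metal name, the anion second with the -ate form; each ion's ligands are alphabetised independently.
Rh is given as +3; the anion's ligand charges sum to -4, so the complex anion is 1−.
With 3 anions per cation, the cation must be 3×1 = 3+.
Cation: ligand charges sum to -2; for the ion to be 3+, Ta = +5.

diaquadiazidobis(triphenylphosphine)tantalum(V) diaquadiazidodiiodorhodate(III)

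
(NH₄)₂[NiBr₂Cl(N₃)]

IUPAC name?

ammonium azidodibromochloronickelate(II)

The 2 ammonium counter-ions carry a total charge of +2, so each complex ion is 2−.
Ligand charges: 1×chloro (-1 each), 2×bromo (-1 each), 1×azido (-1 each); total -4. So Ni + (-4) = 2−, giving Ni = +2.
The complex ion is anionic, so nickel takes the -ate form nickelate(II).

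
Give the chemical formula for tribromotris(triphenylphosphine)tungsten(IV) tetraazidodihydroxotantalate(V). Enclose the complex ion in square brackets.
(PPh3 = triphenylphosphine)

Cation [W…]: ligand charges -3, W(IV) ⇒ ion charge 1+.
Anion [Ta…]: ligand charges -6, Ta(V) ⇒ ion charge 1−.

[WBr3(PPh3)3][Ta(N3)4(OH)2]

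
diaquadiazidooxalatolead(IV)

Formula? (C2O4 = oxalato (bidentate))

Ligands: 2 aqua (H2O, neutral), 2 azido (N3, -1), 1 oxalato (C2O4, -2). Ligand charge sum = -4.
With Pb in oxidation state +4, the complex ion is [Pb...].

[Pb(C2O4)(H2O)2(N3)2]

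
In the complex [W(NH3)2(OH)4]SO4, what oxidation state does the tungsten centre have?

+6

1 sulfate outside the brackets (-2 each) → the complex ion is 2+.
Ligand charges: 4×OH = -4; 2×NH3 neutral; sum -4.
W + (-4) = 2+ ⇒ W is +6.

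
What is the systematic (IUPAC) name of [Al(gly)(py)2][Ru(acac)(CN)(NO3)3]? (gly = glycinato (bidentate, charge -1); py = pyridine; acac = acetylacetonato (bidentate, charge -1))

Both ions are complex: the cation is named first with the plain metal name, the anion second with the -ate form; each ion's ligands are alphabetised independently.
Aluminium is always +3 in its complexes; the cation's ligand charges sum to -1, so the complex cation is 2+.
A 1:1 salt means the anion carries the equal and opposite charge, 2−.
Anion: ligand charges sum to -5; for the ion to be 2−, Ru = +3.

(glycinato)bis(pyridine)aluminium(III) (acetylacetonato)cyanotrinitratoruthenate(III)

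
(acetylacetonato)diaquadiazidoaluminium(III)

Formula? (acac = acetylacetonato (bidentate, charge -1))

Ligands: 2 azido (N3, -1), 1 acetylacetonato (acac, -1), 2 aqua (H2O, neutral). Ligand charge sum = -3.
With Al in oxidation state +3, the complex ion is [Al...].

[Al(acac)(H2O)2(N3)2]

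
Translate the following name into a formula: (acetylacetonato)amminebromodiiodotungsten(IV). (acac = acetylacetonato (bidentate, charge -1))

[W(acac)BrI2(NH3)]

Ligands: 2 iodo (I, -1), 1 bromo (Br, -1), 1 acetylacetonato (acac, -1), 1 ammine (NH3, neutral). Ligand charge sum = -4.
With W in oxidation state +4, the complex ion is [W...].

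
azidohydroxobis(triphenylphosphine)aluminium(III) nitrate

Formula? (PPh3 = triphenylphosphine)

[Al(N3)(OH)(PPh3)2]NO3

Ligands: 1 azido (N3, -1), 1 hydroxo (OH, -1), 2 triphenylphosphine (PPh3, neutral). Ligand charge sum = -2.
Charge balance with nitrate (-1) requires 1 complex ion per 1 nitrate.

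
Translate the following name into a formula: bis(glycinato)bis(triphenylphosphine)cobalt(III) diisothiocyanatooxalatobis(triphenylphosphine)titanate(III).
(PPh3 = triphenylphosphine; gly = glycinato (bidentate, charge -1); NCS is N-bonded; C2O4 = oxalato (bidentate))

Cation [Co…]: ligand charges -2, Co(III) ⇒ ion charge 1+.
Anion [Ti…]: ligand charges -4, Ti(III) ⇒ ion charge 1−.
One 1+ cation balances one 1− anion.

[Co(gly)2(PPh3)2][Ti(C2O4)(NCS)2(PPh3)2]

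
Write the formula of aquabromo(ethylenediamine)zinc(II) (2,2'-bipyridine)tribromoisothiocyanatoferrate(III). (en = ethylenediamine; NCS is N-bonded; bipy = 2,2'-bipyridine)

Cation [Zn…]: ligand charges -1, Zn(II) ⇒ ion charge 1+.
Anion [Fe…]: ligand charges -4, Fe(III) ⇒ ion charge 1−.

[ZnBr(en)(H2O)][Fe(bipy)Br3(NCS)]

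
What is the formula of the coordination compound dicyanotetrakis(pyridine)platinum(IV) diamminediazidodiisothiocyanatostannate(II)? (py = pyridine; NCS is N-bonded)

[Pt(CN)2(py)4][Sn(N3)2(NCS)2(NH3)2]

Cation [Pt…]: ligand charges -2, Pt(IV) ⇒ ion charge 2+.
Anion [Sn…]: ligand charges -4, Sn(II) ⇒ ion charge 2−.
One 2+ cation balances one 2− anion.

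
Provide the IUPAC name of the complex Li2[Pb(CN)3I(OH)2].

The 2 lithium counter-ions carry a total charge of +2, so each complex ion is 2−.
Ligand charges: 3×cyano (-1 each), 2×hydroxo (-1 each), 1×iodo (-1 each); total -6. So Pb + (-6) = 2−, giving Pb = +4.
The complex ion is anionic, so lead takes the -ate form plumbate(IV).

lithium tricyanodihydroxoiodoplumbate(IV)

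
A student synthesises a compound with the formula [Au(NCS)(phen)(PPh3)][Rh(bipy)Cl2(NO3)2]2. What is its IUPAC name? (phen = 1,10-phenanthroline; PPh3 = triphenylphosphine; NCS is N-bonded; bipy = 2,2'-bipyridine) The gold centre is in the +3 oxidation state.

isothiocyanato(1,10-phenanthroline)(triphenylphosphine)gold(III) (2,2'-bipyridine)dichlorodinitratorhodate(III)

Au is given as +3; the cation's ligand charges sum to -1, so the complex cation is 2+.
With 2 anions per cation, each anion must be 2/2 = 1−.
Anion: ligand charges sum to -4; for the ion to be 1−, Rh = +3.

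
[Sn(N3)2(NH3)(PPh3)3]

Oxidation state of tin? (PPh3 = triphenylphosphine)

No counter-ion: the bracketed complex is neutral.
Ligand charges: 3×PPh3 neutral; 1×NH3 neutral; 2×N3 = -2; sum -2.
Sn + (-2) = 0 ⇒ Sn is +2.

+2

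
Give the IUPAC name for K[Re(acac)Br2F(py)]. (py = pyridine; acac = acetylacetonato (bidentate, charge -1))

The 1 potassium counter-ion carries a total charge of +1, so each complex ion is 1−.
Ligand charges: 1×pyridine (neutral), 2×bromo (-1 each), 1×acetylacetonato (-1 each), 1×fluoro (-1 each); total -4. So Re + (-4) = 1−, giving Re = +3.
Ligands are named alphabetically: acetylacetonato before bromo before fluoro before pyridine.
The complex ion is anionic, so rhenium takes the -ate form rhenate(III).

potassium (acetylacetonato)dibromofluoro(pyridine)rhenate(III)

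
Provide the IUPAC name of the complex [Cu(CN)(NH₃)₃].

There is no counter-ion, so the complex is neutral overall.
Ligand charges: 3×ammine (neutral), 1×cyano (-1 each); total -1. So Cu + (-1) = 0, giving Cu = +1.
Ligands are named alphabetically: ammine before cyano.

triamminecyanocopper(I)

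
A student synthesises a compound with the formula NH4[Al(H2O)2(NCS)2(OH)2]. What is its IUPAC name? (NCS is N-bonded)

The 1 ammonium counter-ion carries a total charge of +1, so each complex ion is 1−.
Ligand charges: 2×isothiocyanato (-1 each), 2×hydroxo (-1 each), 2×aqua (neutral); total -4. So Al + (-4) = 1−, giving Al = +3.
Ligands are named alphabetically: aqua before hydroxo before isothiocyanato.
The complex ion is anionic, so aluminium takes the -ate form aluminate(III).

ammonium diaquadihydroxodiisothiocyanatoaluminate(III)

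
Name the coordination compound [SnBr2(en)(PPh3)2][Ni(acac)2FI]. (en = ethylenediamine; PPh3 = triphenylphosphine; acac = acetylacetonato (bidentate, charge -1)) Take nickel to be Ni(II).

dibromo(ethylenediamine)bis(triphenylphosphine)tin(IV) bis(acetylacetonato)fluoroiodonickelate(II)

Both ions are complex: the cation is named first with the plain metal name, the anion second with the -ate form; each ion's ligands are alphabetised independently.
Ni is given as +2; the anion's ligand charges sum to -4, so the complex anion is 2−.
A 1:1 salt means the cation carries the equal and opposite charge, 2+.
Cation: ligand charges sum to -2; for the ion to be 2+, Sn = +4.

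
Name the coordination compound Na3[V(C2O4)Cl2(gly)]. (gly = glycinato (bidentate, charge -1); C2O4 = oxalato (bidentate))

sodium dichloro(glycinato)oxalatovanadate(II)

The 3 sodium counter-ions carry a total charge of +3, so each complex ion is 3−.
Ligand charges: 2×chloro (-1 each), 1×glycinato (-1 each), 1×oxalato (-2 each); total -5. So V + (-5) = 3−, giving V = +2.
The complex ion is anionic, so vanadium takes the -ate form vanadate(II).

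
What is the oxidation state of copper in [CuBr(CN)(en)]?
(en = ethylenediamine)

+2

No counter-ion: the bracketed complex is neutral.
Ligand charges: 1×en neutral; 1×Br = -1; 1×CN = -1; sum -2.
Cu + (-2) = 0 ⇒ Cu is +2.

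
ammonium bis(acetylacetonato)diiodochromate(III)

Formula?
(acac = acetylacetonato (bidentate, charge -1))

Ligands: 2 acetylacetonato (acac, -1), 2 iodo (I, -1). Ligand charge sum = -4.
Charge balance with ammonium (+1) requires 1 complex ion per 1 ammonium.

NH4[Cr(acac)2I2]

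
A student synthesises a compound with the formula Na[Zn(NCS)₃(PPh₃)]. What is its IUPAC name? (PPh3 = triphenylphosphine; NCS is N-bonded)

The 1 sodium counter-ion carries a total charge of +1, so each complex ion is 1−.
Ligand charges: 1×triphenylphosphine (neutral), 3×isothiocyanato (-1 each); total -3. So Zn + (-3) = 1−, giving Zn = +2.
Ligands are named alphabetically: isothiocyanato before triphenylphosphine.
The complex ion is anionic, so zinc takes the -ate form zincate(II).

sodium triisothiocyanato(triphenylphosphine)zincate(II)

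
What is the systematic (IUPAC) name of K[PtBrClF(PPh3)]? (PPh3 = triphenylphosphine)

potassium bromochlorofluoro(triphenylphosphine)platinate(II)

The 1 potassium counter-ion carries a total charge of +1, so each complex ion is 1−.
Ligand charges: 1×fluoro (-1 each), 1×triphenylphosphine (neutral), 1×chloro (-1 each), 1×bromo (-1 each); total -3. So Pt + (-3) = 1−, giving Pt = +2.
Ligands are named alphabetically: bromo before chloro before fluoro before triphenylphosphine.
The complex ion is anionic, so platinum takes the -ate form platinate(II).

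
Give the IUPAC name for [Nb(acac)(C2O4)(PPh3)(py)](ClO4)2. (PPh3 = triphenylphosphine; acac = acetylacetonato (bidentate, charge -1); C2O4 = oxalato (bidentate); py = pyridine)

The 2 perchlorate counter-ions carry a total charge of -2, so each complex ion is 2+.
Ligand charges: 1×triphenylphosphine (neutral), 1×acetylacetonato (-1 each), 1×oxalato (-2 each), 1×pyridine (neutral); total -3. So Nb + (-3) = 2+, giving Nb = +5.
Ligands are named alphabetically: acetylacetonato before oxalato before pyridine before triphenylphosphine.

(acetylacetonato)oxalato(pyridine)(triphenylphosphine)niobium(V) perchlorate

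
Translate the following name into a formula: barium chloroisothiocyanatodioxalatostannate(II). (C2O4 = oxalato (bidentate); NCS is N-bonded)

Ba2[Sn(C2O4)2Cl(NCS)]

Ligands: 2 oxalato (C2O4, -2), 1 chloro (Cl, -1), 1 isothiocyanato (NCS, -1). Ligand charge sum = -6.
With Sn in oxidation state +2, the complex ion is [Sn...]^4−.
Charge balance with barium (+2) requires 1 complex ion per 2 barium.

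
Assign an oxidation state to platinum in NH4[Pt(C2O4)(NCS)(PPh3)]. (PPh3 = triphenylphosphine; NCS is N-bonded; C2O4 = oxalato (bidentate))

1 ammonium outside the brackets (+1 each) → the complex ion is 1−.
Ligand charges: 1×PPh3 neutral; 1×NCS = -1; 1×C2O4 = -2; sum -3.
Pt + (-3) = 1− ⇒ Pt is +2.

+2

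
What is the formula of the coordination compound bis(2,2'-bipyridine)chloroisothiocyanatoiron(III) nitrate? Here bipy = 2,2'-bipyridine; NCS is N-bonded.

Ligands: 2 2,2'-bipyridine (bipy, neutral), 1 chloro (Cl, -1), 1 isothiocyanato (NCS, -1). Ligand charge sum = -2.
With Fe in oxidation state +3, the complex ion is [Fe...]^1+.
Charge balance with nitrate (-1) requires 1 complex ion per 1 nitrate.

[Fe(bipy)2Cl(NCS)]NO3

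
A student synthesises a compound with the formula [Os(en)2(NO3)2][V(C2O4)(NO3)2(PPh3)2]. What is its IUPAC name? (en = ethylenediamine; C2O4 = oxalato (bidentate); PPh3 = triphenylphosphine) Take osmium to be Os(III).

Both ions are complex: the cation is named first with the plain metal name, the anion second with the -ate form; each ion's ligands are alphabetised independently.
Os is given as +3; the cation's ligand charges sum to -2, so the complex cation is 1+.
A 1:1 salt means the anion carries the equal and opposite charge, 1−.
Anion: ligand charges sum to -4; for the ion to be 1−, V = +3.

bis(ethylenediamine)dinitratoosmium(III) dinitratooxalatobis(triphenylphosphine)vanadate(III)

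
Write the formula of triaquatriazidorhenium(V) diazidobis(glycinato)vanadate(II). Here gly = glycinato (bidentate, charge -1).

[Re(H2O)3(N3)3][V(gly)2(N3)2]

Cation [Re…]: ligand charges -3, Re(V) ⇒ ion charge 2+.
Anion [V…]: ligand charges -4, V(II) ⇒ ion charge 2−.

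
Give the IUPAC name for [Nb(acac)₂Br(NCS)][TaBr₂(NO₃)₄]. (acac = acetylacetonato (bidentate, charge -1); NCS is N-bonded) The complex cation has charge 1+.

bis(acetylacetonato)bromoisothiocyanatoniobium(V) dibromotetranitratotantalate(V)

Both ions are complex: the cation is named first with the plain metal name, the anion second with the -ate form; each ion's ligands are alphabetised independently.
The complex cation is given as 1+; its ligand charges sum to -4, so Nb = +5.
A 1:1 salt means the anion carries the equal and opposite charge, 1−.
Anion: ligand charges sum to -6; for the ion to be 1−, Ta = +5.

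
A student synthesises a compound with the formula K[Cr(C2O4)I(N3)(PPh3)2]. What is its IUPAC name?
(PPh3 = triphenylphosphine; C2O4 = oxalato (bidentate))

The 1 potassium counter-ion carries a total charge of +1, so each complex ion is 1−.
Ligand charges: 1×azido (-1 each), 2×triphenylphosphine (neutral), 1×iodo (-1 each), 1×oxalato (-2 each); total -4. So Cr + (-4) = 1−, giving Cr = +3.
The complex ion is anionic, so chromium takes the -ate form chromate(III).

potassium azidoiodooxalatobis(triphenylphosphine)chromate(III)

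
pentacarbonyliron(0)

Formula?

Ligands: 5 carbonyl (CO, neutral). Ligand charge sum = 0.
With Fe in oxidation state 0, the complex ion is [Fe...].

[Fe(CO)5]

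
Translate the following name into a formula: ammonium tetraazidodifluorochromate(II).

(NH4)4[CrF2(N3)4]

Ligands: 4 azido (N3, -1), 2 fluoro (F, -1). Ligand charge sum = -6.
With Cr in oxidation state +2, the complex ion is [Cr...]^4−.
Charge balance with ammonium (+1) requires 1 complex ion per 4 ammonium.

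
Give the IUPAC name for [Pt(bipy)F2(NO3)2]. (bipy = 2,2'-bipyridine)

(2,2'-bipyridine)difluorodinitratoplatinum(IV)

There is no counter-ion, so the complex is neutral overall.
Ligand charges: 1×2,2'-bipyridine (neutral), 2×nitrato (-1 each), 2×fluoro (-1 each); total -4. So Pt + (-4) = 0, giving Pt = +4.
Ligands are named alphabetically: bipyridine before fluoro before nitrato.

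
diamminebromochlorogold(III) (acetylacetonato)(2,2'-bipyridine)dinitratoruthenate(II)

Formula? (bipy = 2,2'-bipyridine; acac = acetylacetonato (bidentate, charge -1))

Cation [Au…]: ligand charges -2, Au(III) ⇒ ion charge 1+.
Anion [Ru…]: ligand charges -3, Ru(II) ⇒ ion charge 1−.
One 1+ cation balances one 1− anion.

[AuBrCl(NH3)2][Ru(acac)(bipy)(NO3)2]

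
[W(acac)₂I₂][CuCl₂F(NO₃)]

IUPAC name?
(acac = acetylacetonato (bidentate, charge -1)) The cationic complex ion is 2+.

bis(acetylacetonato)diiodotungsten(VI) dichlorofluoronitratocuprate(II)

Both ions are complex: the cation is named first with the plain metal name, the anion second with the -ate form; each ion's ligands are alphabetised independently.
The complex cation is given as 2+; its ligand charges sum to -4, so W = +6.
A 1:1 salt means the anion carries the equal and opposite charge, 2−.
Anion: ligand charges sum to -4; for the ion to be 2−, Cu = +2.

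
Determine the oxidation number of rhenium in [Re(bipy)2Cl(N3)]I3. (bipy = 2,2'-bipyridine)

3 iodide outside the brackets (-1 each) → the complex ion is 3+.
Ligand charges: 1×Cl = -1; 2×bipy neutral; 1×N3 = -1; sum -2.
Re + (-2) = 3+ ⇒ Re is +5.

+5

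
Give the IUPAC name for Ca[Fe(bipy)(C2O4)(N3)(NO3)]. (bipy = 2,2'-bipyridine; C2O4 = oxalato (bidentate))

calcium azido(2,2'-bipyridine)nitratooxalatoferrate(II)

The 1 calcium counter-ion carries a total charge of +2, so each complex ion is 2−.
Ligand charges: 1×nitrato (-1 each), 1×2,2'-bipyridine (neutral), 1×azido (-1 each), 1×oxalato (-2 each); total -4. So Fe + (-4) = 2−, giving Fe = +2.
Ligands are named alphabetically: azido before bipyridine before nitrato before oxalato.
The complex ion is anionic, so iron takes the -ate form ferrate(II).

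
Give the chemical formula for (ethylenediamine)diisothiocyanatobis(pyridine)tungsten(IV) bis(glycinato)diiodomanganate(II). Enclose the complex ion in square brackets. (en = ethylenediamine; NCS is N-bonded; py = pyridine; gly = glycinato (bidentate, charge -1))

Cation [W…]: ligand charges -2, W(IV) ⇒ ion charge 2+.
Anion [Mn…]: ligand charges -4, Mn(II) ⇒ ion charge 2−.

[W(en)(NCS)2(py)2][Mn(gly)2I2]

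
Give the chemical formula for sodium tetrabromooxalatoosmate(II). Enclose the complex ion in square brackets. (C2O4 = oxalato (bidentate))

Ligands: 1 oxalato (C2O4, -2), 4 bromo (Br, -1). Ligand charge sum = -6.
With Os in oxidation state +2, the complex ion is [Os...]^4−.
Charge balance with sodium (+1) requires 1 complex ion per 4 sodium.

Na4[OsBr4(C2O4)]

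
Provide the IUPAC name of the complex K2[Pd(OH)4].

potassium tetrahydroxopalladate(II)

The 2 potassium counter-ions carry a total charge of +2, so each complex ion is 2−.
Ligand charges: 4×hydroxo (-1 each); total -4. So Pd + (-4) = 2−, giving Pd = +2.
The complex ion is anionic, so palladium takes the -ate form palladate(II).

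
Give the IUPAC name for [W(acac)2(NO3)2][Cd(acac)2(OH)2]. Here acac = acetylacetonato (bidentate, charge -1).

Cadmium is always +2 in its complexes; the anion's ligand charges sum to -4, so the complex anion is 2−.
A 1:1 salt means the cation carries the equal and opposite charge, 2+.
Cation: ligand charges sum to -4; for the ion to be 2+, W = +6.

bis(acetylacetonato)dinitratotungsten(VI) bis(acetylacetonato)dihydroxocadmate(II)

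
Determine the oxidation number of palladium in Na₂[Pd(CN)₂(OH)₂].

+2

2 sodium outside the brackets (+1 each) → the complex ion is 2−.
Ligand charges: 2×OH = -2; 2×CN = -2; sum -4.
Pd + (-4) = 2− ⇒ Pd is +2.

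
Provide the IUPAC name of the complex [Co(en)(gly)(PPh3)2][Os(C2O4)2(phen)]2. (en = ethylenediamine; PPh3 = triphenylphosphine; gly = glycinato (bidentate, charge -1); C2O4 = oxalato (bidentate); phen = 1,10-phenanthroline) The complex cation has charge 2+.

Both ions are complex: the cation is named first with the plain metal name, the anion second with the -ate form; each ion's ligands are alphabetised independently.
The complex cation is given as 2+; its ligand charges sum to -1, so Co = +3.
With 2 anions per cation, each anion must be 2/2 = 1−.
Anion: ligand charges sum to -4; for the ion to be 1−, Os = +3.

(ethylenediamine)(glycinato)bis(triphenylphosphine)cobalt(III) dioxalato(1,10-phenanthroline)osmate(III)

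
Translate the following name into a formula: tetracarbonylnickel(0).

Ligands: 4 carbonyl (CO, neutral). Ligand charge sum = 0.
With Ni in oxidation state 0, the complex ion is [Ni...].

[Ni(CO)4]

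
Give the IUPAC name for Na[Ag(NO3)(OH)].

sodium hydroxonitratoargentate(I)

The 1 sodium counter-ion carries a total charge of +1, so each complex ion is 1−.
Ligand charges: 1×hydroxo (-1 each), 1×nitrato (-1 each); total -2. So Ag + (-2) = 1−, giving Ag = +1.
Ligands are named alphabetically: hydroxo before nitrato.
The complex ion is anionic, so silver takes the -ate form argentate(I).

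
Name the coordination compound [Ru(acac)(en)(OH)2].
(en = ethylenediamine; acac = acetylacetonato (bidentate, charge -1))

There is no counter-ion, so the complex is neutral overall.
Ligand charges: 1×ethylenediamine (neutral), 2×hydroxo (-1 each), 1×acetylacetonato (-1 each); total -3. So Ru + (-3) = 0, giving Ru = +3.
Ligands are named alphabetically: acetylacetonato before ethylenediamine before hydroxo.

(acetylacetonato)(ethylenediamine)dihydroxoruthenium(III)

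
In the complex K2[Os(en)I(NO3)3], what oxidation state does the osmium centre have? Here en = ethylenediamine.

+2

2 potassium outside the brackets (+1 each) → the complex ion is 2−.
Ligand charges: 1×I = -1; 1×en neutral; 3×NO3 = -3; sum -4.
Os + (-4) = 2− ⇒ Os is +2.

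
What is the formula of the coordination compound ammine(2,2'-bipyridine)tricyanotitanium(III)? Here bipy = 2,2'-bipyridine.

[Ti(bipy)(CN)3(NH3)]

Ligands: 3 cyano (CN, -1), 1 2,2'-bipyridine (bipy, neutral), 1 ammine (NH3, neutral). Ligand charge sum = -3.
With Ti in oxidation state +3, the complex ion is [Ti...].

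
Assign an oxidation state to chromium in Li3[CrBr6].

3 lithium outside the brackets (+1 each) → the complex ion is 3−.
Ligand charges: 6×Br = -6; sum -6.
Cr + (-6) = 3− ⇒ Cr is +3.

+3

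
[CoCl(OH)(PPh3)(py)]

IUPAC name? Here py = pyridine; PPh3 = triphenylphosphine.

There is no counter-ion, so the complex is neutral overall.
Ligand charges: 1×pyridine (neutral), 1×chloro (-1 each), 1×triphenylphosphine (neutral), 1×hydroxo (-1 each); total -2. So Co + (-2) = 0, giving Co = +2.
Ligands are named alphabetically: chloro before hydroxo before pyridine before triphenylphosphine.

chlorohydroxo(pyridine)(triphenylphosphine)cobalt(II)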